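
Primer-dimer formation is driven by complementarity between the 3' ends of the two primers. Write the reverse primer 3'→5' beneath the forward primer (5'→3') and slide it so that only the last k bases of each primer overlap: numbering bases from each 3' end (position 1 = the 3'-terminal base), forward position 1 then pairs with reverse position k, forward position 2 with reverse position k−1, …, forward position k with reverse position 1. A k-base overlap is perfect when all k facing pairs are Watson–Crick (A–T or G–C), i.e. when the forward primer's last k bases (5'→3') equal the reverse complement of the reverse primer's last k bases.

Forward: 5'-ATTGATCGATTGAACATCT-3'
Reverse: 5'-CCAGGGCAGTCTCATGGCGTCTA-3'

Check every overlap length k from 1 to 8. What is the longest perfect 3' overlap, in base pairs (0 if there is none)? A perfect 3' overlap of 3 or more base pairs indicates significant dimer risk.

Longest perfect overlap: 1 complementary base pair; below the dimer-risk threshold (threshold 3).

Last 8 bases (5'→3') — forward …GAACATCT, reverse …GGCGTCTA.
Reverse complement of the reverse primer's last 8 bases: TAGACGCC; its first k bases are the reverse complement of the reverse primer's last k bases, so a perfect k-base overlap needs the forward primer's last k bases to equal them.
Comparing (forward last k vs required): k=1: T vs T ✓; k=2: CT vs TA ✗; k=3: TCT vs TAG ✗; k=4: ATCT vs TAGA ✗; k=5: CATCT vs TAGAC ✗; k=6: ACATCT vs TAGACG ✗; k=7: AACATCT vs TAGACGC ✗; k=8: GAACATCT vs TAGACGCC ✗.
Only k = 1 is perfect, so the longest perfect 3' overlap is 1.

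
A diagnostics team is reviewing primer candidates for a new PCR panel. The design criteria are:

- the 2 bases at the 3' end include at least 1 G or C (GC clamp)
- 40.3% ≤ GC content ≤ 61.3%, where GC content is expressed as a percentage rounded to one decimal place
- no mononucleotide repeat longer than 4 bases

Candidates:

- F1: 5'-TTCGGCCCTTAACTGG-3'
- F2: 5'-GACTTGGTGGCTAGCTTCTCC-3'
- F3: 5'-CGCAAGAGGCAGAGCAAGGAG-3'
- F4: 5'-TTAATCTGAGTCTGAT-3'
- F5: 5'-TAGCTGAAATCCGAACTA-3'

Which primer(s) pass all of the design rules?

F1 (16 nt, A=2 T=5 G=4 C=5): 3' end GG has 2 G/C ✓; GC 9/16 = 56.3% ✓; longest run = 3 ✓ — passes.
F2 (21 nt, A=2 T=7 G=6 C=6): 3' end CC has 2 G/C ✓; GC 12/21 = 57.1% ✓; longest run = 2 ✓ — passes.
F3 (21 nt, A=8 T=0 G=9 C=4): 3' end AG has 1 G/C ✓; GC 13/21 = 61.9%, outside 40.3–61.3% ✗; longest run = 2 ✓ — fails.
F4 (16 nt, A=4 T=7 G=3 C=2): 3' end AT has 0 G/C, need ≥1 ✗; GC 5/16 = 31.3%, outside 40.3–61.3% ✗; longest run = 2 ✓ — fails.
F5 (18 nt, A=7 T=4 G=3 C=4): 3' end TA has 0 G/C, need ≥1 ✗; GC 7/18 = 38.9%, outside 40.3–61.3% ✗; longest run = 3 ✓ — fails.

F1 and F2.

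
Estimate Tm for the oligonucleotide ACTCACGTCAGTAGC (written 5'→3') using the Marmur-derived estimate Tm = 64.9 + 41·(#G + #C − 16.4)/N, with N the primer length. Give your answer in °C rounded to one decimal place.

Base counts: A=4, T=3, G=3, C=5; G+C = 8, N = 15.
Tm = 64.9 + 41·(8 − 16.4)/15 = 64.9 + -344.40/15 = 41.9°C.

41.9°C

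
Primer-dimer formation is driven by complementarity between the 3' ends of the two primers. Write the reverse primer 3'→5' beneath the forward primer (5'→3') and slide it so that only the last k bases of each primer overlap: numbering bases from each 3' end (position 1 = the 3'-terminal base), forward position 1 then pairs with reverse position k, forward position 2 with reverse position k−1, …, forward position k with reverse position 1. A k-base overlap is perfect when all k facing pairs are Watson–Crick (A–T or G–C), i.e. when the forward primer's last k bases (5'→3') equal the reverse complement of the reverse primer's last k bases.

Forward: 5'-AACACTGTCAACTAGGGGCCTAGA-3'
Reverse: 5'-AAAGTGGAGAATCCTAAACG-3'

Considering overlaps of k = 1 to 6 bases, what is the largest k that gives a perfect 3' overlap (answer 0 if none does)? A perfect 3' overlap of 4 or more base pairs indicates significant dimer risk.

Last 6 bases (5'→3') — forward …CCTAGA, reverse …TAAACG.
Reverse complement of the reverse primer's last 6 bases: CGTTTA; its first k bases are the reverse complement of the reverse primer's last k bases, so a perfect k-base overlap needs the forward primer's last k bases to equal them.
Comparing (forward last k vs required): k=1: A vs C ✗; k=2: GA vs CG ✗; k=3: AGA vs CGT ✗; k=4: TAGA vs CGTT ✗; k=5: CTAGA vs CGTTT ✗; k=6: CCTAGA vs CGTTTA ✗.
No overlap length from 1 to 6 is perfect, so the longest perfect 3' overlap is 0.

Longest perfect overlap: 0 complementary base pairs; below the dimer-risk threshold (threshold 4).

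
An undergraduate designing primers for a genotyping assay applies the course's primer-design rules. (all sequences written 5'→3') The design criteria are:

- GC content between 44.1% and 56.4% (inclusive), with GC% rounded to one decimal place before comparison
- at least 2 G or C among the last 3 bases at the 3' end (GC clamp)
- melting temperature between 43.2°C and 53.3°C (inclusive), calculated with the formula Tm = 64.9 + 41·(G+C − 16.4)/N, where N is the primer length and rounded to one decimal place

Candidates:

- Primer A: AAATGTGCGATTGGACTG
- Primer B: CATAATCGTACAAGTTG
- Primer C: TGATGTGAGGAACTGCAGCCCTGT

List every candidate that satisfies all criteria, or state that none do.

Primer A only.

Primer A (18 nt, A=5 T=5 G=6 C=2): GC 8/18 = 44.4% ✓; 3' end CTG has 2 G/C ✓; Tm = 64.9 + 41·(8 − 16.4)/18 = 45.8°C ✓ — passes.
Primer B (17 nt, A=6 T=5 G=3 C=3): GC 6/17 = 35.3%, outside 44.1–56.4% ✗; 3' end TTG has 1 G/C, need ≥2 ✗; Tm = 64.9 + 41·(6 − 16.4)/17 = 39.8°C, outside 43.2–53.3°C ✗ — fails.
Primer C (24 nt, A=5 T=6 G=8 C=5): GC 13/24 = 54.2% ✓; 3' end TGT has 1 G/C, need ≥2 ✗; Tm = 64.9 + 41·(13 − 16.4)/24 = 59.1°C, outside 43.2–53.3°C ✗ — fails.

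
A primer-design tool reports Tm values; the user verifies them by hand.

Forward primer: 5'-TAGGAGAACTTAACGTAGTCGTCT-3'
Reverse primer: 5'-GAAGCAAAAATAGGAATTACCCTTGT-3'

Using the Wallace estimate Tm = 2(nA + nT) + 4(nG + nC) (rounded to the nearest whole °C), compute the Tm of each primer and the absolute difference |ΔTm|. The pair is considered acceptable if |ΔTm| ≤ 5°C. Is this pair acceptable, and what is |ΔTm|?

|ΔTm| = 2°C; the pair is acceptable.

Forward: A=7 T=7 G=6 C=4 → Tm = 2·14 + 4·10 = 68°C.
Reverse: A=11 T=6 G=5 C=4 → Tm = 2·17 + 4·9 = 70°C.
|ΔTm| = |68 − 70| = 2°C, ≤ 5°C.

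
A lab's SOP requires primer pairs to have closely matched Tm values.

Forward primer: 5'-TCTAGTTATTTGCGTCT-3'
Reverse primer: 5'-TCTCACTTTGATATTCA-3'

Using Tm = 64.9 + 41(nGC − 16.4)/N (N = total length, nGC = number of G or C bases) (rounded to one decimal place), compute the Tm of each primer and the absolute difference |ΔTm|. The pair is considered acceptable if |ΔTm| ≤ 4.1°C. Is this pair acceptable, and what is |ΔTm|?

Forward: G+C = 6, N = 17 → Tm = 64.9 + 41·(6 − 16.4)/17 = 39.8°C.
Reverse: G+C = 5, N = 17 → Tm = 64.9 + 41·(5 − 16.4)/17 = 37.4°C.
|ΔTm| = |39.8 − 37.4| = 2.4°C, ≤ 4.1°C.

|ΔTm| = 2.4°C; the pair is acceptable.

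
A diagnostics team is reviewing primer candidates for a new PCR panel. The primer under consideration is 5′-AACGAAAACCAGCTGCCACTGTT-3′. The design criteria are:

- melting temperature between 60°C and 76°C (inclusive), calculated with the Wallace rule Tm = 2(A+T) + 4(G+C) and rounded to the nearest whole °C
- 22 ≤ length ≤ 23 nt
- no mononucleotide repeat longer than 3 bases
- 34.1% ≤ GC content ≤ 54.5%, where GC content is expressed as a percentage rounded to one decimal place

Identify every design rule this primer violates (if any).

Fails: homopolymer run.

Base counts: A=8, T=4, G=4, C=7 (length 23).
Tm: Tm = 2·12 + 4·11 = 68°C ✓
length: length 23 ✓
homopolymer run: longest run = 4, exceeds 3 ✗
GC content: GC 11/23 = 47.8% ✓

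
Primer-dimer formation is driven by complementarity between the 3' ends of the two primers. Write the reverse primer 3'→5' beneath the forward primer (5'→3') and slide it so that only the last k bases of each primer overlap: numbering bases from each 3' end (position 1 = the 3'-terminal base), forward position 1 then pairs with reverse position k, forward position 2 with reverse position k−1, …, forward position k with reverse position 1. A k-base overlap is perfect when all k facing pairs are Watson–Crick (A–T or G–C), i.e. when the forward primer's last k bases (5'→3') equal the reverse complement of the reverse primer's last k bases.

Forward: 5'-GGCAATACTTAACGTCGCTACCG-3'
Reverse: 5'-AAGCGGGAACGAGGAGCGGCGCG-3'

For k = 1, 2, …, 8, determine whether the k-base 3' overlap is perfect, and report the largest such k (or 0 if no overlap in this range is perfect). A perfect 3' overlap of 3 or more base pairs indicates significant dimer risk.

Longest perfect overlap: 2 complementary base pairs; below the dimer-risk threshold (threshold 3).

Last 8 bases (5'→3') — forward …CGCTACCG, reverse …GCGGCGCG.
Reverse complement of the reverse primer's last 8 bases: CGCGCCGC; its first k bases are the reverse complement of the reverse primer's last k bases, so a perfect k-base overlap needs the forward primer's last k bases to equal them.
Comparing (forward last k vs required): k=1: G vs C ✗; k=2: CG vs CG ✓; k=3: CCG vs CGC ✗; k=4: ACCG vs CGCG ✗; k=5: TACCG vs CGCGC ✗; k=6: CTACCG vs CGCGCC ✗; k=7: GCTACCG vs CGCGCCG ✗; k=8: CGCTACCG vs CGCGCCGC ✗.
Only k = 2 is perfect, so the longest perfect 3' overlap is 2.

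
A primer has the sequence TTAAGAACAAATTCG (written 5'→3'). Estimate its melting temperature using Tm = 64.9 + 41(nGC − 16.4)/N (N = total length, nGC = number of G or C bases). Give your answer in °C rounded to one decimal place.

31.0°C

Base counts: A=7, T=4, G=2, C=2; G+C = 4, N = 15.
Tm = 64.9 + 41·(4 − 16.4)/15 = 64.9 + -508.40/15 = 31.0°C.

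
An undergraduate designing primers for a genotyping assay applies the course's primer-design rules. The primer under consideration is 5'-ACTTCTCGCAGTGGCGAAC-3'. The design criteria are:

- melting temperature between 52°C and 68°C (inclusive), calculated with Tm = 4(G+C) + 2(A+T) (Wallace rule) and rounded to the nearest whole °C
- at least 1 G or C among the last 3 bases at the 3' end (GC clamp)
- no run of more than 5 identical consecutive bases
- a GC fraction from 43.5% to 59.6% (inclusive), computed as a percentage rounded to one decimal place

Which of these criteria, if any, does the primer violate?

Meets all criteria.

Base counts: A=4, T=4, G=5, C=6 (length 19).
Tm: Tm = 2·8 + 4·11 = 60°C ✓
GC clamp: 3' end AAC has 1 G/C ✓
homopolymer run: longest run = 2 ✓
GC content: GC 11/19 = 57.9% ✓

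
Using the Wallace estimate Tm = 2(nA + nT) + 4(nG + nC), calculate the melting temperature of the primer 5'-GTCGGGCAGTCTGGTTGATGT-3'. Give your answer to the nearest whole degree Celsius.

Base counts: A=2, T=7, G=9, C=3 (length 21).
Tm = 2·(2+7) + 4·(9+3) = 2·9 + 4·12 = 18 + 48 = 66°C.

66°C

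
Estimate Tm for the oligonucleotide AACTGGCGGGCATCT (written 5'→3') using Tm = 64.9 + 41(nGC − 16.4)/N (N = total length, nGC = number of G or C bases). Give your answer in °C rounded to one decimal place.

44.7°C

Base counts: A=3, T=3, G=5, C=4; G+C = 9, N = 15.
Tm = 64.9 + 41·(9 − 16.4)/15 = 64.9 + -303.40/15 = 44.7°C.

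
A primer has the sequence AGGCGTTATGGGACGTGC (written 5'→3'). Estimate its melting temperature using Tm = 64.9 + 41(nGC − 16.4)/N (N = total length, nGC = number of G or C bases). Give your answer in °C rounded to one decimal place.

Base counts: A=3, T=4, G=8, C=3; G+C = 11, N = 18.
Tm = 64.9 + 41·(11 − 16.4)/18 = 64.9 + -221.40/18 = 52.6°C.

52.6°C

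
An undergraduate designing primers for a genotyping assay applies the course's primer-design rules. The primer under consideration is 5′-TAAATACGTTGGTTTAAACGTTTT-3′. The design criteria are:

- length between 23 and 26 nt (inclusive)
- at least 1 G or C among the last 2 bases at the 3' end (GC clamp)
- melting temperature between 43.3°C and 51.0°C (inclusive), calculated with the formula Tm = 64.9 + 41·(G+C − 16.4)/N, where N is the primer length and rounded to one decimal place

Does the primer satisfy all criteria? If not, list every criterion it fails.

Fails: GC clamp.

Base counts: A=7, T=11, G=4, C=2 (length 24).
length: length 24 ✓
GC clamp: 3' end TT has 0 G/C, need ≥1 ✗
Tm: Tm = 64.9 + 41·(6 − 16.4)/24 = 47.1°C ✓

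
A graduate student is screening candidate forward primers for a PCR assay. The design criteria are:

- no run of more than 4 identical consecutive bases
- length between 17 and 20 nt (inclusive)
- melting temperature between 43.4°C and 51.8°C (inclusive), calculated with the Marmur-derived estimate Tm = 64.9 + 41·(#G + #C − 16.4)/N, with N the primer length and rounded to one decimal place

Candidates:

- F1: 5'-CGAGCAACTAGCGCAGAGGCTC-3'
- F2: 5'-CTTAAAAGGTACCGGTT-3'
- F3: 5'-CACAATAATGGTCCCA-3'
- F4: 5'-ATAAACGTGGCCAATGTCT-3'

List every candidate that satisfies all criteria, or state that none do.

F4 only.

F1 (22 nt, A=6 T=2 G=7 C=7): longest run = 2 ✓; length 22, outside 17–20 ✗; Tm = 64.9 + 41·(14 − 16.4)/22 = 60.4°C, outside 43.4–51.8°C ✗ — fails.
F2 (17 nt, A=5 T=5 G=4 C=3): longest run = 4 ✓; length 17 ✓; Tm = 64.9 + 41·(7 − 16.4)/17 = 42.2°C, outside 43.4–51.8°C ✗ — fails.
F3 (16 nt, A=6 T=3 G=2 C=5): longest run = 3 ✓; length 16, outside 17–20 ✗; Tm = 64.9 + 41·(7 − 16.4)/16 = 40.8°C, outside 43.4–51.8°C ✗ — fails.
F4 (19 nt, A=6 T=5 G=4 C=4): longest run = 3 ✓; length 19 ✓; Tm = 64.9 + 41·(8 − 16.4)/19 = 46.8°C ✓ — passes.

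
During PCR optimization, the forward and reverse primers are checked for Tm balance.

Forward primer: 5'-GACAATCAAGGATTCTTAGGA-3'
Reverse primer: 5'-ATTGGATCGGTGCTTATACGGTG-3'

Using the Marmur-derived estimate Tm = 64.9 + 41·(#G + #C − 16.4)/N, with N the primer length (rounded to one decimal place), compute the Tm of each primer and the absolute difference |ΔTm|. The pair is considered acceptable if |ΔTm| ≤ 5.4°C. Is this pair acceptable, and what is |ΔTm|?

|ΔTm| = 6.8°C; the pair is not acceptable.

Forward: G+C = 8, N = 21 → Tm = 64.9 + 41·(8 − 16.4)/21 = 48.5°C.
Reverse: G+C = 11, N = 23 → Tm = 64.9 + 41·(11 − 16.4)/23 = 55.3°C.
|ΔTm| = |48.5 − 55.3| = 6.8°C, > 5.4°C.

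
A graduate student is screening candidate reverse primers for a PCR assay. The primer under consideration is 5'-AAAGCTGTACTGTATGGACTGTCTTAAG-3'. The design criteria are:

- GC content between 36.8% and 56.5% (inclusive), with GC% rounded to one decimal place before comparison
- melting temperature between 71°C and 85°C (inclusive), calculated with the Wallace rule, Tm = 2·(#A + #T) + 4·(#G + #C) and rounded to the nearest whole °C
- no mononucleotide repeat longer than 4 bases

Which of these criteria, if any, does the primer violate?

Base counts: A=8, T=9, G=7, C=4 (length 28).
GC content: GC 11/28 = 39.3% ✓
Tm: Tm = 2·17 + 4·11 = 78°C ✓
homopolymer run: longest run = 3 ✓

Meets all criteria.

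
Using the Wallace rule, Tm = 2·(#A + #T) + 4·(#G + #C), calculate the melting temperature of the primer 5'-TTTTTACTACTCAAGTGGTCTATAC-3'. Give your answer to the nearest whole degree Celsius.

Base counts: A=6, T=11, G=3, C=5 (length 25).
Tm = 2·(6+11) + 4·(3+5) = 2·17 + 4·8 = 34 + 32 = 66°C.

66°C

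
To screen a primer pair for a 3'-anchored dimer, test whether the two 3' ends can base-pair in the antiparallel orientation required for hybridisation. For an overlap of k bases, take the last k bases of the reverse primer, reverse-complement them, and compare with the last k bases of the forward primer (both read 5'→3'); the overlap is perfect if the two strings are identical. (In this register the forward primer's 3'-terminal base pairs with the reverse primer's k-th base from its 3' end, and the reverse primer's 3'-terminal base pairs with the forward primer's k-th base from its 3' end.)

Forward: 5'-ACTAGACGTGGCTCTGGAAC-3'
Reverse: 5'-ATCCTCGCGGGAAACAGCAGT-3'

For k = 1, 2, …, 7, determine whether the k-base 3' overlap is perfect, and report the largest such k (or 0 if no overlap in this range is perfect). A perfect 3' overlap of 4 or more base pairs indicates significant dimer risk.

Longest perfect overlap: 2 complementary base pairs; below the dimer-risk threshold (threshold 4).

Last 7 bases (5'→3') — forward …CTGGAAC, reverse …CAGCAGT.
Reverse complement of the reverse primer's last 7 bases: ACTGCTG; its first k bases are the reverse complement of the reverse primer's last k bases, so a perfect k-base overlap needs the forward primer's last k bases to equal them.
Comparing (forward last k vs required): k=1: C vs A ✗; k=2: AC vs AC ✓; k=3: AAC vs ACT ✗; k=4: GAAC vs ACTG ✗; k=5: GGAAC vs ACTGC ✗; k=6: TGGAAC vs ACTGCT ✗; k=7: CTGGAAC vs ACTGCTG ✗.
Only k = 2 is perfect, so the longest perfect 3' overlap is 2.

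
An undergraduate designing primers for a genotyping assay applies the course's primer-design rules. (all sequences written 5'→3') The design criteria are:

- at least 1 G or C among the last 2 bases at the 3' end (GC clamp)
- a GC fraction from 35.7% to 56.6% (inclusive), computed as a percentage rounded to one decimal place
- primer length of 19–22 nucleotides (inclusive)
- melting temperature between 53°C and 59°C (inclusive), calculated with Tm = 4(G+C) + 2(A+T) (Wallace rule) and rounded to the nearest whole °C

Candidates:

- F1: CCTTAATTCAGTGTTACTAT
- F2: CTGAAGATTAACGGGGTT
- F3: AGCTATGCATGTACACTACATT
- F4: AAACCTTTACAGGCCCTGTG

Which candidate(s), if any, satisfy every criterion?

None of the candidates satisfy all criteria.

F1 (20 nt, A=5 T=9 G=2 C=4): 3' end AT has 0 G/C, need ≥1 ✗; GC 6/20 = 30.0%, outside 35.7–56.6% ✗; length 20 ✓; Tm = 2·14 + 4·6 = 52°C, outside 53–59°C ✗ — fails.
F2 (18 nt, A=5 T=5 G=6 C=2): 3' end TT has 0 G/C, need ≥1 ✗; GC 8/18 = 44.4% ✓; length 18, outside 19–22 ✗; Tm = 2·10 + 4·8 = 52°C, outside 53–59°C ✗ — fails.
F3 (22 nt, A=7 T=7 G=3 C=5): 3' end TT has 0 G/C, need ≥1 ✗; GC 8/22 = 36.4% ✓; length 22 ✓; Tm = 2·14 + 4·8 = 60°C, outside 53–59°C ✗ — fails.
F4 (20 nt, A=5 T=5 G=4 C=6): 3' end TG has 1 G/C ✓; GC 10/20 = 50.0% ✓; length 20 ✓; Tm = 2·10 + 4·10 = 60°C, outside 53–59°C ✗ — fails.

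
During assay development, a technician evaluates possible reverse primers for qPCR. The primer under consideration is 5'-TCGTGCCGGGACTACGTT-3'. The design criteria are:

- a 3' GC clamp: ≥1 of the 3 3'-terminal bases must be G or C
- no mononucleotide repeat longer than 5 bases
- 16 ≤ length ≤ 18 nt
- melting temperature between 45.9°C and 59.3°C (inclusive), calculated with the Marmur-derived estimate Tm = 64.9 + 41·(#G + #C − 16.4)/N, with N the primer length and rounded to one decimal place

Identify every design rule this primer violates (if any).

Base counts: A=2, T=5, G=6, C=5 (length 18).
GC clamp: 3' end GTT has 1 G/C ✓
homopolymer run: longest run = 3 ✓
length: length 18 ✓
Tm: Tm = 64.9 + 41·(11 − 16.4)/18 = 52.6°C ✓

Meets all criteria.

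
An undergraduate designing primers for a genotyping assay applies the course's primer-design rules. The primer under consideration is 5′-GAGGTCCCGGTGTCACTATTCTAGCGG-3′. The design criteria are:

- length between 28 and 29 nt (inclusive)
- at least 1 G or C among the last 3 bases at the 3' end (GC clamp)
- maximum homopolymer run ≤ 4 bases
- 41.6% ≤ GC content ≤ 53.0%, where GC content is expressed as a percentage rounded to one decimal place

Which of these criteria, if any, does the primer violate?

Base counts: A=4, T=7, G=9, C=7 (length 27).
length: length 27, outside 28–29 ✗
GC clamp: 3' end CGG has 3 G/C ✓
homopolymer run: longest run = 3 ✓
GC content: GC 16/27 = 59.3%, outside 41.6–53.0% ✗

Fails: length, GC content.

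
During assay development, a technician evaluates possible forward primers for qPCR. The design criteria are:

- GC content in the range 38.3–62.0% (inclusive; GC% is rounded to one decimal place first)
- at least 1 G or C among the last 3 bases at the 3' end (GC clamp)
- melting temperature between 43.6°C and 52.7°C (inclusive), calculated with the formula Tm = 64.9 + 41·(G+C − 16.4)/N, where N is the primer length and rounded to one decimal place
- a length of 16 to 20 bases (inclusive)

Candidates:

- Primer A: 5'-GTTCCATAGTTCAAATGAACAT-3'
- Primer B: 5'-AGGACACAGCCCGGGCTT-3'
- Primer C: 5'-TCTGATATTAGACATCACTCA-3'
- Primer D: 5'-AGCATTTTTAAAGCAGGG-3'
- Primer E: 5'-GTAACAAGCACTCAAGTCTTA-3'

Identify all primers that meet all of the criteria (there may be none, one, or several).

None of the candidates satisfy all criteria.

Primer A (22 nt, A=8 T=7 G=3 C=4): GC 7/22 = 31.8%, outside 38.3–62.0% ✗; 3' end CAT has 1 G/C ✓; Tm = 64.9 + 41·(7 − 16.4)/22 = 47.4°C ✓; length 22, outside 16–20 ✗ — fails.
Primer B (18 nt, A=4 T=2 G=6 C=6): GC 12/18 = 66.7%, outside 38.3–62.0% ✗; 3' end CTT has 1 G/C ✓; Tm = 64.9 + 41·(12 − 16.4)/18 = 54.9°C, outside 43.6–52.7°C ✗; length 18 ✓ — fails.
Primer C (21 nt, A=7 T=7 G=2 C=5): GC 7/21 = 33.3%, outside 38.3–62.0% ✗; 3' end TCA has 1 G/C ✓; Tm = 64.9 + 41·(7 − 16.4)/21 = 46.5°C ✓; length 21, outside 16–20 ✗ — fails.
Primer D (18 nt, A=6 T=5 G=5 C=2): GC 7/18 = 38.9% ✓; 3' end GGG has 3 G/C ✓; Tm = 64.9 + 41·(7 − 16.4)/18 = 43.5°C, outside 43.6–52.7°C ✗; length 18 ✓ — fails.
Primer E (21 nt, A=8 T=5 G=3 C=5): GC 8/21 = 38.1%, outside 38.3–62.0% ✗; 3' end TTA has 0 G/C, need ≥1 ✗; Tm = 64.9 + 41·(8 − 16.4)/21 = 48.5°C ✓; length 21, outside 16–20 ✗ — fails.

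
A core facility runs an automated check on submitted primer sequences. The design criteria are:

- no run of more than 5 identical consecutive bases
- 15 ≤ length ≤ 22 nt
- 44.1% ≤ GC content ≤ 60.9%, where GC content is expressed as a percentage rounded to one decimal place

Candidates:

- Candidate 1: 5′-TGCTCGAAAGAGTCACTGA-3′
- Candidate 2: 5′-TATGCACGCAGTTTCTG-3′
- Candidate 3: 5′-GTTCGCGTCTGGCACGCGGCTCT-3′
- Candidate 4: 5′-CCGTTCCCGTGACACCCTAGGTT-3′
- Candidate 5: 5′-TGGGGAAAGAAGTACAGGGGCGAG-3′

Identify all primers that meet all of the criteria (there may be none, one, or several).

Candidate 1 (19 nt, A=6 T=4 G=5 C=4): longest run = 3 ✓; length 19 ✓; GC 9/19 = 47.4% ✓ — passes.
Candidate 2 (17 nt, A=3 T=6 G=4 C=4): longest run = 3 ✓; length 17 ✓; GC 8/17 = 47.1% ✓ — passes.
Candidate 3 (23 nt, A=1 T=6 G=8 C=8): longest run = 2 ✓; length 23, outside 15–22 ✗; GC 16/23 = 69.6%, outside 44.1–60.9% ✗ — fails.
Candidate 4 (23 nt, A=3 T=6 G=5 C=9): longest run = 3 ✓; length 23, outside 15–22 ✗; GC 14/23 = 60.9% ✓ — fails.
Candidate 5 (24 nt, A=8 T=2 G=12 C=2): longest run = 4 ✓; length 24, outside 15–22 ✗; GC 14/24 = 58.3% ✓ — fails.

Candidate 1 and Candidate 2.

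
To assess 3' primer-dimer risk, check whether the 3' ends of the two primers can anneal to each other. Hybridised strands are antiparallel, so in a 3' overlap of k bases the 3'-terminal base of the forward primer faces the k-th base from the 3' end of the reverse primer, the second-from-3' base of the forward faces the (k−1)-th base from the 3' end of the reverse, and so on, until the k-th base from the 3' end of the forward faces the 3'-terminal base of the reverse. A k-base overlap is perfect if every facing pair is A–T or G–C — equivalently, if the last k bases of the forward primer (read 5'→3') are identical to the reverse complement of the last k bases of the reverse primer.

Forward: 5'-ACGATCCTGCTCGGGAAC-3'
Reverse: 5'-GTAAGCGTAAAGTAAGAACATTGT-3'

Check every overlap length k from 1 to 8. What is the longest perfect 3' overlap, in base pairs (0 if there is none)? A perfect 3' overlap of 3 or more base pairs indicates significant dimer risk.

Last 8 bases (5'→3') — forward …TCGGGAAC, reverse …AACATTGT.
Reverse complement of the reverse primer's last 8 bases: ACAATGTT; its first k bases are the reverse complement of the reverse primer's last k bases, so a perfect k-base overlap needs the forward primer's last k bases to equal them.
Comparing (forward last k vs required): k=1: C vs A ✗; k=2: AC vs AC ✓; k=3: AAC vs ACA ✗; k=4: GAAC vs ACAA ✗; k=5: GGAAC vs ACAAT ✗; k=6: GGGAAC vs ACAATG ✗; k=7: CGGGAAC vs ACAATGT ✗; k=8: TCGGGAAC vs ACAATGTT ✗.
Only k = 2 is perfect, so the longest perfect 3' overlap is 2.

Longest perfect overlap: 2 complementary base pairs; below the dimer-risk threshold (threshold 3).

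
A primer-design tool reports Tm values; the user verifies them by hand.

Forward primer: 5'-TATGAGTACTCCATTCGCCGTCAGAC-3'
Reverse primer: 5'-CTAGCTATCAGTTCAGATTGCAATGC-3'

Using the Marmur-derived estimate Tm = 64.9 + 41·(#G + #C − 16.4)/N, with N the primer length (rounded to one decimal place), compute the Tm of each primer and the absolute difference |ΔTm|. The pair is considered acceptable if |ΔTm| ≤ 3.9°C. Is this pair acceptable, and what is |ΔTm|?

Forward: G+C = 13, N = 26 → Tm = 64.9 + 41·(13 − 16.4)/26 = 59.5°C.
Reverse: G+C = 11, N = 26 → Tm = 64.9 + 41·(11 − 16.4)/26 = 56.4°C.
|ΔTm| = |59.5 − 56.4| = 3.1°C, ≤ 3.9°C.

|ΔTm| = 3.1°C; the pair is acceptable.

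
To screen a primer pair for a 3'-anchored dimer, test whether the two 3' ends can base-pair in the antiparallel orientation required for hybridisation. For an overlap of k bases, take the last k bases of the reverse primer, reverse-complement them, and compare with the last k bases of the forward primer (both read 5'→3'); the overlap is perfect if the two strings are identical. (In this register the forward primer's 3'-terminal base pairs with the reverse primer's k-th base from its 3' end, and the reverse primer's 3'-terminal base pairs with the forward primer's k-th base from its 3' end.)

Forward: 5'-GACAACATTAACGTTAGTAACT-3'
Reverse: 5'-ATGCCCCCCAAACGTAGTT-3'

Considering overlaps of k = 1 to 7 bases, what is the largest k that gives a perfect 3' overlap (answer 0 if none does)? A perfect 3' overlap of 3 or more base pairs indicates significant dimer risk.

Longest perfect overlap: 4 complementary base pairs; significant dimer risk (threshold 3).

Last 7 bases (5'→3') — forward …AGTAACT, reverse …CGTAGTT.
Reverse complement of the reverse primer's last 7 bases: AACTACG; its first k bases are the reverse complement of the reverse primer's last k bases, so a perfect k-base overlap needs the forward primer's last k bases to equal them.
Comparing (forward last k vs required): k=1: T vs A ✗; k=2: CT vs AA ✗; k=3: ACT vs AAC ✗; k=4: AACT vs AACT ✓; k=5: TAACT vs AACTA ✗; k=6: GTAACT vs AACTAC ✗; k=7: AGTAACT vs AACTACG ✗.
Only k = 4 is perfect, so the longest perfect 3' overlap is 4.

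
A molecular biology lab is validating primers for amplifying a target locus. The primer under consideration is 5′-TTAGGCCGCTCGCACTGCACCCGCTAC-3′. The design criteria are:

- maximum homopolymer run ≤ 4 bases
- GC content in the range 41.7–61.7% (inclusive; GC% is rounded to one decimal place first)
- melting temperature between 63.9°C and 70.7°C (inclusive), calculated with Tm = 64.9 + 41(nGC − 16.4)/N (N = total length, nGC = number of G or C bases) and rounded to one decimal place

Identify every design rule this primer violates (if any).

Fails: GC content.

Base counts: A=4, T=5, G=6, C=12 (length 27).
homopolymer run: longest run = 3 ✓
GC content: GC 18/27 = 66.7%, outside 41.7–61.7% ✗
Tm: Tm = 64.9 + 41·(18 − 16.4)/27 = 67.3°C ✓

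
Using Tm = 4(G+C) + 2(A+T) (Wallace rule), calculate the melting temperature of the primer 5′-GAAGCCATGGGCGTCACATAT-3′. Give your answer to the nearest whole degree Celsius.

Base counts: A=6, T=4, G=6, C=5 (length 21).
Tm = 2·(6+4) + 4·(6+5) = 2·10 + 4·11 = 20 + 44 = 64°C.

64°C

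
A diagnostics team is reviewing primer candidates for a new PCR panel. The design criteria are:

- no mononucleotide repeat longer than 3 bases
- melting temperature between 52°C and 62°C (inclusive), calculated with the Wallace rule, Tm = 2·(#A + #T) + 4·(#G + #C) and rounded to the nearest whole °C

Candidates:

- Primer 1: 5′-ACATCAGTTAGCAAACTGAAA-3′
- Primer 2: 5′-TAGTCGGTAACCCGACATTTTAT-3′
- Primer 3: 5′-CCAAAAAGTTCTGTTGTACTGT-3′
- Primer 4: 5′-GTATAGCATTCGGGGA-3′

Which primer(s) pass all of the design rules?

Primer 1 only.

Primer 1 (21 nt, A=10 T=4 G=3 C=4): longest run = 3 ✓; Tm = 2·14 + 4·7 = 56°C ✓ — passes.
Primer 2 (23 nt, A=6 T=8 G=4 C=5): longest run = 4, exceeds 3 ✗; Tm = 2·14 + 4·9 = 64°C, outside 52–62°C ✗ — fails.
Primer 3 (22 nt, A=6 T=8 G=4 C=4): longest run = 5, exceeds 3 ✗; Tm = 2·14 + 4·8 = 60°C ✓ — fails.
Primer 4 (16 nt, A=4 T=4 G=6 C=2): longest run = 4, exceeds 3 ✗; Tm = 2·8 + 4·8 = 48°C, outside 52–62°C ✗ — fails.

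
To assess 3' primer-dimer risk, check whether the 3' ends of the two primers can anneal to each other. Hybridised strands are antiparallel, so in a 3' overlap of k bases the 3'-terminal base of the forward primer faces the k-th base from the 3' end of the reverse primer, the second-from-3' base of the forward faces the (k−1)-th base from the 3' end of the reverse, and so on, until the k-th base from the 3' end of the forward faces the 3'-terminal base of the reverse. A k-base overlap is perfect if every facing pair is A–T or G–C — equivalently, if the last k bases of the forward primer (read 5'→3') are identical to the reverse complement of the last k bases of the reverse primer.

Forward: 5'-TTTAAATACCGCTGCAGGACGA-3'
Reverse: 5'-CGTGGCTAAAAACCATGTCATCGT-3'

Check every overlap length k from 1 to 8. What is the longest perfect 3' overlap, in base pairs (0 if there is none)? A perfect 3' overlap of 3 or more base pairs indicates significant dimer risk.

Last 8 bases (5'→3') — forward …CAGGACGA, reverse …GTCATCGT.
Reverse complement of the reverse primer's last 8 bases: ACGATGAC; its first k bases are the reverse complement of the reverse primer's last k bases, so a perfect k-base overlap needs the forward primer's last k bases to equal them.
Comparing (forward last k vs required): k=1: A vs A ✓; k=2: GA vs AC ✗; k=3: CGA vs ACG ✗; k=4: ACGA vs ACGA ✓; k=5: GACGA vs ACGAT ✗; k=6: GGACGA vs ACGATG ✗; k=7: AGGACGA vs ACGATGA ✗; k=8: CAGGACGA vs ACGATGAC ✗.
Perfect overlaps at k = 1, 4; the largest is 4.

Longest perfect overlap: 4 complementary base pairs; significant dimer risk (threshold 3).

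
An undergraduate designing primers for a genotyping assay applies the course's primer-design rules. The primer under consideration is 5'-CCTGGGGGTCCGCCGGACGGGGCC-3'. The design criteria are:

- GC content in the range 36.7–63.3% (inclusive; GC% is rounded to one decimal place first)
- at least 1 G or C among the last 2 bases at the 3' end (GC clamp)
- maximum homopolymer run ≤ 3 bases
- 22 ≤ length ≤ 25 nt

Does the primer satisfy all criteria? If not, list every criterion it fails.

Fails: GC content, homopolymer run.

Base counts: A=1, T=2, G=12, C=9 (length 24).
GC content: GC 21/24 = 87.5%, outside 36.7–63.3% ✗
GC clamp: 3' end CC has 2 G/C ✓
homopolymer run: longest run = 5, exceeds 3 ✗
length: length 24 ✓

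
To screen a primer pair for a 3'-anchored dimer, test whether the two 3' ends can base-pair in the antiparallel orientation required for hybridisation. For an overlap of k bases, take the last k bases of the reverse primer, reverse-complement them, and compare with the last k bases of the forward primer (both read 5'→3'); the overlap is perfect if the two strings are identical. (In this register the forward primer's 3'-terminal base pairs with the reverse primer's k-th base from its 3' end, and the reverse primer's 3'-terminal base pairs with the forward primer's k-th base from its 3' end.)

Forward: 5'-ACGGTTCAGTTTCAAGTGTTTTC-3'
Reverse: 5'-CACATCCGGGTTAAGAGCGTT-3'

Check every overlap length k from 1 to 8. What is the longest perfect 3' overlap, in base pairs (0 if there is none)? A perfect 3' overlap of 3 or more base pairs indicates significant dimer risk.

Last 8 bases (5'→3') — forward …GTGTTTTC, reverse …AGAGCGTT.
Reverse complement of the reverse primer's last 8 bases: AACGCTCT; its first k bases are the reverse complement of the reverse primer's last k bases, so a perfect k-base overlap needs the forward primer's last k bases to equal them.
Comparing (forward last k vs required): k=1: C vs A ✗; k=2: TC vs AA ✗; k=3: TTC vs AAC ✗; k=4: TTTC vs AACG ✗; k=5: TTTTC vs AACGC ✗; k=6: GTTTTC vs AACGCT ✗; k=7: TGTTTTC vs AACGCTC ✗; k=8: GTGTTTTC vs AACGCTCT ✗.
No overlap length from 1 to 8 is perfect, so the longest perfect 3' overlap is 0.

Longest perfect overlap: 0 complementary base pairs; below the dimer-risk threshold (threshold 3).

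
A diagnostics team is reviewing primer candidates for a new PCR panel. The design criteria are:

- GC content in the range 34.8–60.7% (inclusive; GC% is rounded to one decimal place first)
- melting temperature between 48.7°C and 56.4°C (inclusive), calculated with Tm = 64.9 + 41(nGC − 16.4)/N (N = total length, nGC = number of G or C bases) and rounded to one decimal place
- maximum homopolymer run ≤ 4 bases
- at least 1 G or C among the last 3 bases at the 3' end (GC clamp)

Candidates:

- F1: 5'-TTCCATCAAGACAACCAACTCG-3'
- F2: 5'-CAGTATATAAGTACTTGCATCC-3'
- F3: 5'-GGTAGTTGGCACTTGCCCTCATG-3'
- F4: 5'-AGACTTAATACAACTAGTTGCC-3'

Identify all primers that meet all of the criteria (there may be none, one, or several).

F1 (22 nt, A=8 T=4 G=2 C=8): GC 10/22 = 45.5% ✓; Tm = 64.9 + 41·(10 − 16.4)/22 = 53.0°C ✓; longest run = 2 ✓; 3' end TCG has 2 G/C ✓ — passes.
F2 (22 nt, A=7 T=7 G=3 C=5): GC 8/22 = 36.4% ✓; Tm = 64.9 + 41·(8 − 16.4)/22 = 49.2°C ✓; longest run = 2 ✓; 3' end TCC has 2 G/C ✓ — passes.
F3 (23 nt, A=3 T=7 G=7 C=6): GC 13/23 = 56.5% ✓; Tm = 64.9 + 41·(13 − 16.4)/23 = 58.8°C, outside 48.7–56.4°C ✗; longest run = 3 ✓; 3' end ATG has 1 G/C ✓ — fails.
F4 (22 nt, A=8 T=6 G=3 C=5): GC 8/22 = 36.4% ✓; Tm = 64.9 + 41·(8 − 16.4)/22 = 49.2°C ✓; longest run = 2 ✓; 3' end GCC has 3 G/C ✓ — passes.

F1, F2 and F4.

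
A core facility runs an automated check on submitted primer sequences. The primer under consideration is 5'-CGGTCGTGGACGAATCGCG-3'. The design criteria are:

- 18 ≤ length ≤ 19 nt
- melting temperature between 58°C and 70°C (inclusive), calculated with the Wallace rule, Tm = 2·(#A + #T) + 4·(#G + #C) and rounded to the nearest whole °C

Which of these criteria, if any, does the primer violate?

Base counts: A=3, T=3, G=8, C=5 (length 19).
length: length 19 ✓
Tm: Tm = 2·6 + 4·13 = 64°C ✓

Meets all criteria.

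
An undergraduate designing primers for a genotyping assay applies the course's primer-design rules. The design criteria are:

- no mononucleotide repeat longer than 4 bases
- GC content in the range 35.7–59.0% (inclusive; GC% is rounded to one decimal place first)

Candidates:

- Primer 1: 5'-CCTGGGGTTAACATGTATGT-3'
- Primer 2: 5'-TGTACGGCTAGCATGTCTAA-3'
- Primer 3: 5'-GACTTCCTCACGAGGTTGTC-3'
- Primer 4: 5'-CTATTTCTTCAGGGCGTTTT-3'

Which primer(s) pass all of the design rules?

Primer 1 (20 nt, A=4 T=7 G=6 C=3): longest run = 4 ✓; GC 9/20 = 45.0% ✓ — passes.
Primer 2 (20 nt, A=5 T=6 G=5 C=4): longest run = 2 ✓; GC 9/20 = 45.0% ✓ — passes.
Primer 3 (20 nt, A=3 T=6 G=5 C=6): longest run = 2 ✓; GC 11/20 = 55.0% ✓ — passes.
Primer 4 (20 nt, A=2 T=10 G=4 C=4): longest run = 4 ✓; GC 8/20 = 40.0% ✓ — passes.

Primer 1, Primer 2, Primer 3 and Primer 4.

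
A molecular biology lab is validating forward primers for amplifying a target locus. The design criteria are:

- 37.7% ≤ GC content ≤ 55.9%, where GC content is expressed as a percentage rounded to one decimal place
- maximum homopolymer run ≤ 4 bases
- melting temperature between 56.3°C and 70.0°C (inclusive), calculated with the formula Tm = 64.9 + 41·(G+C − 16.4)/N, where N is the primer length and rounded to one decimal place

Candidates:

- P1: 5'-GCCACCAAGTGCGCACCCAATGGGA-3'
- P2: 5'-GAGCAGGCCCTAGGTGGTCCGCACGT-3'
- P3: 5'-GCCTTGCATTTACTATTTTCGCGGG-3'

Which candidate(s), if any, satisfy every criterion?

P3 only.

P1 (25 nt, A=7 T=2 G=7 C=9): GC 16/25 = 64.0%, outside 37.7–55.9% ✗; longest run = 3 ✓; Tm = 64.9 + 41·(16 − 16.4)/25 = 64.2°C ✓ — fails.
P2 (26 nt, A=4 T=4 G=10 C=8): GC 18/26 = 69.2%, outside 37.7–55.9% ✗; longest run = 3 ✓; Tm = 64.9 + 41·(18 − 16.4)/26 = 67.4°C ✓ — fails.
P3 (25 nt, A=3 T=10 G=6 C=6): GC 12/25 = 48.0% ✓; longest run = 4 ✓; Tm = 64.9 + 41·(12 − 16.4)/25 = 57.7°C ✓ — passes.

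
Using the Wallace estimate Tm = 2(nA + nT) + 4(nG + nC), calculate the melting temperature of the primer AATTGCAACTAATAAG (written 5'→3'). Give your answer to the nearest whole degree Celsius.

Base counts: A=8, T=4, G=2, C=2 (length 16).
Tm = 2·(8+4) + 4·(2+2) = 2·12 + 4·4 = 24 + 16 = 40°C.

40°C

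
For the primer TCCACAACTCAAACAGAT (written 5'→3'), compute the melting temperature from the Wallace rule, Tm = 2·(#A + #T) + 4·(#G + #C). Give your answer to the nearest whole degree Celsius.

Base counts: A=8, T=3, G=1, C=6 (length 18).
Tm = 2·(8+3) + 4·(1+6) = 2·11 + 4·7 = 22 + 28 = 50°C.

50°C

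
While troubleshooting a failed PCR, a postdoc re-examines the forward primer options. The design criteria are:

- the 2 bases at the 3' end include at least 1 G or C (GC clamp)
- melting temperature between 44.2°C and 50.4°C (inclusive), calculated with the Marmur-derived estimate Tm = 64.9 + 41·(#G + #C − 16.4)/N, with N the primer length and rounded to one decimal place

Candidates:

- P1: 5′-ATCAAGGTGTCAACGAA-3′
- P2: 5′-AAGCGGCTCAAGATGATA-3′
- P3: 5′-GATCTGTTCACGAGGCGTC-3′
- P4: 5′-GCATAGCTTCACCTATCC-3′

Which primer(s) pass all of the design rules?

P1 (17 nt, A=7 T=3 G=4 C=3): 3' end AA has 0 G/C, need ≥1 ✗; Tm = 64.9 + 41·(7 − 16.4)/17 = 42.2°C, outside 44.2–50.4°C ✗ — fails.
P2 (18 nt, A=7 T=3 G=5 C=3): 3' end TA has 0 G/C, need ≥1 ✗; Tm = 64.9 + 41·(8 − 16.4)/18 = 45.8°C ✓ — fails.
P3 (19 nt, A=3 T=5 G=6 C=5): 3' end TC has 1 G/C ✓; Tm = 64.9 + 41·(11 − 16.4)/19 = 53.2°C, outside 44.2–50.4°C ✗ — fails.
P4 (18 nt, A=4 T=5 G=2 C=7): 3' end CC has 2 G/C ✓; Tm = 64.9 + 41·(9 − 16.4)/18 = 48.0°C ✓ — passes.

P4 only.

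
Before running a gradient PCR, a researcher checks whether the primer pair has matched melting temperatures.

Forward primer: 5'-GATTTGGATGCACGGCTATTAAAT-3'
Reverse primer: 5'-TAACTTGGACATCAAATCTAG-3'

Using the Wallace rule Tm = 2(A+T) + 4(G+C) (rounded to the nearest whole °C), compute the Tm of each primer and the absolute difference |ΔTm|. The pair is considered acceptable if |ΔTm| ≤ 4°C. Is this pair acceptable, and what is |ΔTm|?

Forward: A=7 T=8 G=6 C=3 → Tm = 2·15 + 4·9 = 66°C.
Reverse: A=8 T=6 G=3 C=4 → Tm = 2·14 + 4·7 = 56°C.
|ΔTm| = |66 − 56| = 10°C, > 4°C.

|ΔTm| = 10°C; the pair is not acceptable.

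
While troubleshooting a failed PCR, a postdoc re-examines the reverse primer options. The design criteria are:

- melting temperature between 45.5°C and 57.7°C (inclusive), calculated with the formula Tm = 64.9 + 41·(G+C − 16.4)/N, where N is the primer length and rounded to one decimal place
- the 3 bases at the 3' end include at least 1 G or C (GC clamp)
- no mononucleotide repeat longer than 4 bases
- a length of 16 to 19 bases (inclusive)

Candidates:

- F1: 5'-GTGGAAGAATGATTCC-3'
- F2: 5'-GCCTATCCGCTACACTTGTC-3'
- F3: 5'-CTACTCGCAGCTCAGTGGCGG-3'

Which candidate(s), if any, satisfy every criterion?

None of the candidates satisfy all criteria.

F1 (16 nt, A=5 T=4 G=5 C=2): Tm = 64.9 + 41·(7 − 16.4)/16 = 40.8°C, outside 45.5–57.7°C ✗; 3' end TCC has 2 G/C ✓; longest run = 2 ✓; length 16 ✓ — fails.
F2 (20 nt, A=3 T=6 G=3 C=8): Tm = 64.9 + 41·(11 − 16.4)/20 = 53.8°C ✓; 3' end GTC has 2 G/C ✓; longest run = 2 ✓; length 20, outside 16–19 ✗ — fails.
F3 (21 nt, A=3 T=4 G=7 C=7): Tm = 64.9 + 41·(14 − 16.4)/21 = 60.2°C, outside 45.5–57.7°C ✗; 3' end CGG has 3 G/C ✓; longest run = 2 ✓; length 21, outside 16–19 ✗ — fails.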